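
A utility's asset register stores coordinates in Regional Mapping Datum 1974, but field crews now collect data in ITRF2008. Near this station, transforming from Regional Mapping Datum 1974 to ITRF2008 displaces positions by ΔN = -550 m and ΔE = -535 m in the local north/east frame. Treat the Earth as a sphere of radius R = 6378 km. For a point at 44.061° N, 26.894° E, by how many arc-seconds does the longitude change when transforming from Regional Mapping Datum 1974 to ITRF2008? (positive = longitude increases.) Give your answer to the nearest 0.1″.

At latitude 44.061°, cos φ = 0.718600.
One radian of longitude at latitude φ spans R cos φ, so Δλ = ΔE / (R cos φ) = -535.0 / (6378000 × 0.718600) = -1.1673e-04 rad = -24.077″.

Δλ = -24.1″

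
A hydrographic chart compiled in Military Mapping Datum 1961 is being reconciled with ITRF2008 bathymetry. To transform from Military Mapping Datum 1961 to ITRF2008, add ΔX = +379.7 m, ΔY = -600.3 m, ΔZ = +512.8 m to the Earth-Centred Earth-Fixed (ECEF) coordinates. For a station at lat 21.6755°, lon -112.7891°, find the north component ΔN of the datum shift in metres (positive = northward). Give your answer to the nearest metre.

The local north axis is (−sin φ cos λ, −sin φ sin λ, cos φ), giving ΔN = 54.321 − 204.412 + 476.540 = 326.45 m.

ΔN = 326 m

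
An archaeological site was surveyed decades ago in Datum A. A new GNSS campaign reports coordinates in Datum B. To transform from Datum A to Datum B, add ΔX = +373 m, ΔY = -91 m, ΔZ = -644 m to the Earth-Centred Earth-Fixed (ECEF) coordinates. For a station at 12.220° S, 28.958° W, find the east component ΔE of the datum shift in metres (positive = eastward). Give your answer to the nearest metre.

The local east axis at (φ, λ) is (−sin λ, cos λ, 0), so ΔE = −sin(-28.958°)·373 + cos(-28.958°)·(-91) = 100.97 m.

ΔE = 101 m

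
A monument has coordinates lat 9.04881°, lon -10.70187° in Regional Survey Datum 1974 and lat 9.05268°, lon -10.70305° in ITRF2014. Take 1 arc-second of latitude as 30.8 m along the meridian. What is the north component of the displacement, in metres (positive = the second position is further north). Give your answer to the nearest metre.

ΔN = 429 m

Δφ = 9.05268° − 9.04881° = +0.00387°; Δλ = -10.70305° − -10.70187° = -0.00118°.
1° of latitude = 3600 × 30.80 = 110880 m.
ΔN = Δφ × 110880 = 429.1 m; ΔE = Δλ × 110880 × cos(9.04881°) = -0.00118 × 110880 × 0.987555 = -129.2 m.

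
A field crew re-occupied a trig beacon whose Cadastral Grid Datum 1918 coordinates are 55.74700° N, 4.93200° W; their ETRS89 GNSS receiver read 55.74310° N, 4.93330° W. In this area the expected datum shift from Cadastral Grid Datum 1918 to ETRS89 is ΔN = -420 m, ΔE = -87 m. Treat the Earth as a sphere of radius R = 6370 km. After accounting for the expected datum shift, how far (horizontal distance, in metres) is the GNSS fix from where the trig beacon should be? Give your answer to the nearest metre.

15 m

Observed coordinate differences: Δφ = -0.00390°, Δλ = -0.00130°.
Converting to metres (1° lat = 111177 m, cos φ = 0.562848): observed ΔN = -433.6 m, observed ΔE = -81.3 m.
Subtracting the expected shift leaves a residual of -433.6 − (-420) = -13.6 m north and -81.3 − (-87) = 5.7 m east.
Residual distance = √((-13.6)² + 5.7²) = 14.7 m.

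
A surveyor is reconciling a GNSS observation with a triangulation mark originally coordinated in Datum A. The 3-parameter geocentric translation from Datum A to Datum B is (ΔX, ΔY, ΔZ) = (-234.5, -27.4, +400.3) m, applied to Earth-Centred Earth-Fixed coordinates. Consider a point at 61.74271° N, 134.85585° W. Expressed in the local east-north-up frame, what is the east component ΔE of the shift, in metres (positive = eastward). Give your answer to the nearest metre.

At φ = 61.74271°, λ = -134.85585°: sin φ = 0.880831, cos φ = 0.473432, sin λ = -0.708884, cos λ = -0.705326.
ΔE = −sin λ·ΔX + cos λ·ΔY = −(-0.708884)·(-234.5) + (-0.705326)·(-27.4) = -146.91 m.

ΔE = -147 m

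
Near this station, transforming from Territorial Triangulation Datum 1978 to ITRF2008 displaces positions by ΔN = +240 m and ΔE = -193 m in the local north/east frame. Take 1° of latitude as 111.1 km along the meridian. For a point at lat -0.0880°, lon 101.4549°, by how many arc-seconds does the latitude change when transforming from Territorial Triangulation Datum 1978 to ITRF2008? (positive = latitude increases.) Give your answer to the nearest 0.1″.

Δφ = 7.8″

1° of latitude = 111.1 km, so Δφ = 240.0 / 111100 = 0.0021602° = 7.777″.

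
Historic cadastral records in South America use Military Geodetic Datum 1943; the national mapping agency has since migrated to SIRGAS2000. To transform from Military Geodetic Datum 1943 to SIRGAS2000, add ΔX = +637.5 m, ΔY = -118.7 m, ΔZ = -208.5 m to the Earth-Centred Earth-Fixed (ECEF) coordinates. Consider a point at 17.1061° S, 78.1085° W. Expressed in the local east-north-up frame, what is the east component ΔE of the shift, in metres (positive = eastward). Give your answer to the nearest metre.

The local east axis at (φ, λ) is (−sin λ, cos λ, 0), so ΔE = −sin(-78.1085°)·637.5 + cos(-78.1085°)·(-118.7) = 599.36 m.

ΔE = 599 m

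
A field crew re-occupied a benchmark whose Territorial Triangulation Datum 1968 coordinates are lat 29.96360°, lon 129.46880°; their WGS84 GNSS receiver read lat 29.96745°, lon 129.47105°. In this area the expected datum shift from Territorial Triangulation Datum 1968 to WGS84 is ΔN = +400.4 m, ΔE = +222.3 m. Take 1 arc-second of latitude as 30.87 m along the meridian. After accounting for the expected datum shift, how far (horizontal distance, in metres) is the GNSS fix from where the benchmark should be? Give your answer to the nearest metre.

28 m

Observed coordinate differences: Δφ = +0.00385°, Δλ = +0.00225°.
Converting to metres (1° lat = 111132 m, cos φ = 0.866343): observed ΔN = 427.9 m, observed ΔE = 216.6 m.
Subtracting the expected shift leaves a residual of 427.9 − (400.4) = 27.5 m north and 216.6 − (222.3) = -5.7 m east.
Residual distance = √(27.5² + (-5.7)²) = 28.0 m.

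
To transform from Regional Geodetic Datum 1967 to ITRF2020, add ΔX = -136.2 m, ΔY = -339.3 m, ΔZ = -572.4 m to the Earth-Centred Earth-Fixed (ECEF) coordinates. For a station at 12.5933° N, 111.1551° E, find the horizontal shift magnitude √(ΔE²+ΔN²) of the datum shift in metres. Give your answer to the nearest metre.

The local east axis at (φ, λ) is (−sin λ, cos λ, 0), so ΔE = −sin(111.1551°)·(-136.2) + cos(111.1551°)·(-339.3) = 249.47 m.
The local north axis is (−sin φ cos λ, −sin φ sin λ, cos φ), giving ΔN = -10.717 + 68.992 − 558.629 = -500.35 m.
Horizontal magnitude = √(ΔE² + ΔN²) = √(249.47² + (-500.35)²) = 559.10 m.

559 m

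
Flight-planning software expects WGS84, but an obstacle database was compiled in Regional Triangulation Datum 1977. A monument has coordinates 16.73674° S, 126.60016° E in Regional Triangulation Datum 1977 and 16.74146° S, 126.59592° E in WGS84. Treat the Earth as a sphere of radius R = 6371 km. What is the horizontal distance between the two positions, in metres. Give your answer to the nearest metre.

Δφ = -16.74146° − -16.73674° = -0.00472°; Δλ = 126.59592° − 126.60016° = -0.00424°.
1° along a meridian = πR/180 = 111195 m.
ΔN = Δφ × 111195 = -524.8 m; ΔE = Δλ × 111195 × cos(-16.73674°) = -0.00424 × 111195 × 0.957638 = -451.5 m.
Distance = √(ΔE² + ΔN²) = √((-451.5)² + (-524.8)²) = 692.3 m.

692 m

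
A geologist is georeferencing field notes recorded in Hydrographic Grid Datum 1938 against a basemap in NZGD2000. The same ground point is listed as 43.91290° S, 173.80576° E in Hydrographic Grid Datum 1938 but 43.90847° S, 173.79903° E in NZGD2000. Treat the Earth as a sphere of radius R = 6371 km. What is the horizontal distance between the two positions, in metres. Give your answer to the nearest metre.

Δφ = -43.90847° − -43.91290° = +0.00443°; Δλ = 173.79903° − 173.80576° = -0.00673°.
1° along a meridian = πR/180 = 111195 m.
ΔN = Δφ × 111195 = 492.6 m; ΔE = Δλ × 111195 × cos(-43.91290°) = -0.00673 × 111195 × 0.720395 = -539.1 m.
Distance = √(ΔE² + ΔN²) = √((-539.1)² + 492.6²) = 730.3 m.

730 m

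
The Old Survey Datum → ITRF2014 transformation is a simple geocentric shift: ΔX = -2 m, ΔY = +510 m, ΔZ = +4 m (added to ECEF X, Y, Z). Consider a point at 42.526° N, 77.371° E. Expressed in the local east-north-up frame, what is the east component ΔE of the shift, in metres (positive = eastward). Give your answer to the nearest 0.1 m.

The local east axis at (φ, λ) is (−sin λ, cos λ, 0), so ΔE = −sin(77.371°)·(-2) + cos(77.371°)·510 = 113.46 m.

ΔE = 113.5 m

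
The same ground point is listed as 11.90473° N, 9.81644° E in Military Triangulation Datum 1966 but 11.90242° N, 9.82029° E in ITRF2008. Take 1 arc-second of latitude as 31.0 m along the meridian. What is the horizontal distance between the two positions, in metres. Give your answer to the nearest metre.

493 m

Δφ = 11.90242° − 11.90473° = -0.00231°; Δλ = 9.82029° − 9.81644° = +0.00385°.
1° of latitude = 3600 × 31.00 = 111600 m.
ΔN = Δφ × 111600 = -257.8 m; ΔE = Δλ × 111600 × cos(11.90473°) = +0.00385 × 111600 × 0.978492 = 420.4 m.
Distance = √(ΔE² + ΔN²) = √(420.4² + (-257.8)²) = 493.2 m.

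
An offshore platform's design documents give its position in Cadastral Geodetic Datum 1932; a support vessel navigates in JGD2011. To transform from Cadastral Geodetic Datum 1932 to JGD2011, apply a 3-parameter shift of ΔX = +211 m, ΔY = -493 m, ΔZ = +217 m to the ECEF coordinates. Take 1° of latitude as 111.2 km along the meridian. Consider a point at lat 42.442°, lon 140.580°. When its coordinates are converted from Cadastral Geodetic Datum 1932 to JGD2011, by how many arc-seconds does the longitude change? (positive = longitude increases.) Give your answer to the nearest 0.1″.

sin φ = 0.674844, cos φ = 0.737961, sin λ = 0.635000, cos λ = -0.772512.
East component: ΔE = −sin λ·ΔX + cos λ·ΔY = −(0.635000)(211) + (-0.772512)(-493) = 246.86 m.
1° of latitude spans 111200 m; at latitude φ, 1° of longitude spans that × cos φ = 82061.2 m, so Δλ = 246.86 / 82061.2 × 3600 = 10.830″.

Δλ = 10.8″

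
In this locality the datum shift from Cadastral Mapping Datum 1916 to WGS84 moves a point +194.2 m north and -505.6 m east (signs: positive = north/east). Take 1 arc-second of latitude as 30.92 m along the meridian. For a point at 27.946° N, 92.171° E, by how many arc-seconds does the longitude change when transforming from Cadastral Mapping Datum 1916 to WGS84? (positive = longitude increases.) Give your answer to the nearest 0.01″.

Δλ = -18.51″

At latitude 27.946°, cos φ = 0.883390.
1″ of longitude at this latitude = 30.92 × cos φ = 27.3144 m, so Δλ = -505.6 / 27.3144 = -18.510″.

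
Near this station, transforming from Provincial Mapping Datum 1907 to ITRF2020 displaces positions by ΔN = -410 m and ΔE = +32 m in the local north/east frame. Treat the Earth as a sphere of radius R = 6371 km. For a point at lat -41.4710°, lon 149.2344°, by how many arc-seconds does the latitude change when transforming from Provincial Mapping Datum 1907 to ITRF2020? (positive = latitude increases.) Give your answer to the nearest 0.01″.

On a sphere of radius R, 1 rad of latitude = R, so Δφ = ΔN / R = -410.0 / 6371000 = -6.4354e-05 rad = -13.274″.

Δφ = -13.27″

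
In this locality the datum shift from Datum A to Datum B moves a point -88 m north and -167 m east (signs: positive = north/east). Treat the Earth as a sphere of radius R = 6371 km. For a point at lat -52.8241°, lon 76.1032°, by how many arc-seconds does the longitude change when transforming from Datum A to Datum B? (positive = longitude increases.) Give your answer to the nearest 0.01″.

At latitude -52.8241°, cos φ = 0.604264.
One radian of longitude at latitude φ spans R cos φ, so Δλ = ΔE / (R cos φ) = -167.0 / (6371000 × 0.604264) = -4.3379e-05 rad = -8.948″.

Δλ = -8.95″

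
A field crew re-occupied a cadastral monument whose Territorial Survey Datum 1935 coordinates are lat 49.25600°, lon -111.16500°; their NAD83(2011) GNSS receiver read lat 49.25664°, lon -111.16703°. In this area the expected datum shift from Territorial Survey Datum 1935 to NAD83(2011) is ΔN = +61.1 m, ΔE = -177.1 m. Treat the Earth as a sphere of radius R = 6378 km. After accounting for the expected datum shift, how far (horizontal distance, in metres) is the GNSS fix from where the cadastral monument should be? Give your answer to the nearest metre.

31 m

Observed coordinate differences: Δφ = +0.00064°, Δλ = -0.00203°.
Converting to metres (1° lat = 111317 m, cos φ = 0.652680): observed ΔN = 71.2 m, observed ΔE = -147.5 m.
Subtracting the expected shift leaves a residual of 71.2 − (61.1) = 10.1 m north and -147.5 − (-177.1) = 29.6 m east.
Residual distance = √(10.1² + 29.6²) = 31.3 m.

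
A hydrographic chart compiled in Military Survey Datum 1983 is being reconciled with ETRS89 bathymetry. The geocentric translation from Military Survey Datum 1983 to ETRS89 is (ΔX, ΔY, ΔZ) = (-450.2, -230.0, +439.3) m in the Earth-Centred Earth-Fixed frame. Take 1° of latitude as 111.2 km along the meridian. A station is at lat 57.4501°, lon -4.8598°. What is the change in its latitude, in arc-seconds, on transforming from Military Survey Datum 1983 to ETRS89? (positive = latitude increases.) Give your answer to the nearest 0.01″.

Δφ = 19.36″

sin φ = 0.842923, cos φ = 0.538034, sin λ = -0.084718, cos λ = 0.996405.
North component: ΔN = −sin φ cos λ·ΔX − sin φ sin λ·ΔY + cos φ·ΔZ = −(0.842923)(0.996405)(-450.2) − (0.842923)(-0.084718)(-230.0) + (0.538034)(439.3) = 598.05 m.
1° of latitude spans 111200 m, so Δφ = 598.05 / 111200 × 3600 = 19.361″.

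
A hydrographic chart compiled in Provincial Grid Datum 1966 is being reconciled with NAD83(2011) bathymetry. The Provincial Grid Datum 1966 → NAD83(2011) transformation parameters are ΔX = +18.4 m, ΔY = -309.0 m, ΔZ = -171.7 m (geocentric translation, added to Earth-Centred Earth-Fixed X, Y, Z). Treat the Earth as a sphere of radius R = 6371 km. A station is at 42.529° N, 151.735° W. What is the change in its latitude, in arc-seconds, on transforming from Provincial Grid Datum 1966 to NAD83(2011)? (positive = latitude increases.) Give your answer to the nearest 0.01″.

sin φ = 0.675963, cos φ = 0.736935, sin λ = -0.473550, cos λ = -0.880767.
North component: ΔN = −sin φ cos λ·ΔX − sin φ sin λ·ΔY + cos φ·ΔZ = −(0.675963)(-0.880767)(18.4) − (0.675963)(-0.473550)(-309.0) + (0.736935)(-171.7) = -214.49 m.
1° of latitude spans πR/180 = 111195 m, so Δφ = -214.49 / 111195 × 3600 = -6.944″.

Δφ = -6.94″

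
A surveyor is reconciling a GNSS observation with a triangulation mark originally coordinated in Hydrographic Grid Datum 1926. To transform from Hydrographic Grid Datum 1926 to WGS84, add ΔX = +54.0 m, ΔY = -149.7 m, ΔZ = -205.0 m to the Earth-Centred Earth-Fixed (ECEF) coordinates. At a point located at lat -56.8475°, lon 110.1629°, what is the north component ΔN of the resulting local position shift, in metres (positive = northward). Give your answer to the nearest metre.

ΔN = -245 m

The local north axis is (−sin φ cos λ, −sin φ sin λ, cos φ), giving ΔN = -15.583 − 117.651 − 112.108 = -245.34 m.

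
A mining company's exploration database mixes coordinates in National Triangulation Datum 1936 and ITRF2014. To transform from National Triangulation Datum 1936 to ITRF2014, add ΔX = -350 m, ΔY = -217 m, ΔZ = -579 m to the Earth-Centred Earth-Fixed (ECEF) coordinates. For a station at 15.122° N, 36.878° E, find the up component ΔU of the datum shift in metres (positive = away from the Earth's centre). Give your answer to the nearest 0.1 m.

ΔU = -547.0 m

The local up (radial) axis is (cos φ cos λ, cos φ sin λ, sin φ), giving ΔU = -270.276 − 125.715 − 151.047 = -547.04 m.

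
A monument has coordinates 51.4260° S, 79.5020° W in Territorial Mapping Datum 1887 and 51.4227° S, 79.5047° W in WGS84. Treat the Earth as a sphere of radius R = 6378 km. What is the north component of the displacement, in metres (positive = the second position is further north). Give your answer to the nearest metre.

ΔN = 367 m

Δφ = -51.4227° − -51.4260° = +0.0033°; Δλ = -79.5047° − -79.5020° = -0.0027°.
1° along a meridian = πR/180 = 111317 m.
ΔN = Δφ × 111317 = 367.3 m; ΔE = Δλ × 111317 × cos(-51.4260°) = -0.0027 × 111317 × 0.623525 = -187.4 m.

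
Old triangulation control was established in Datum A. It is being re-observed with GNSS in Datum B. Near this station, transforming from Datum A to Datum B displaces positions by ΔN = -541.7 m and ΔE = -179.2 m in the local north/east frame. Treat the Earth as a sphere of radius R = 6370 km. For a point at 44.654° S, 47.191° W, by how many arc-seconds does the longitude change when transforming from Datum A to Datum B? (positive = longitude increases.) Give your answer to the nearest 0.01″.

At latitude -44.654°, cos φ = 0.711364.
One radian of longitude at latitude φ spans R cos φ, so Δλ = ΔE / (R cos φ) = -179.2 / (6370000 × 0.711364) = -3.9546e-05 rad = -8.157″.

Δλ = -8.16″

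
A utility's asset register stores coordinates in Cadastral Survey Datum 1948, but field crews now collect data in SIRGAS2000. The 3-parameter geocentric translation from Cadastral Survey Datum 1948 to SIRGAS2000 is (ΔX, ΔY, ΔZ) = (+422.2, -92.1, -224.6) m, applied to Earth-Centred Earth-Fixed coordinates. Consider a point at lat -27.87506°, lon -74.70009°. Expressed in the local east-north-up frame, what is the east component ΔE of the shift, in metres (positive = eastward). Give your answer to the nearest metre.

At φ = -27.87506°, λ = -74.70009°: sin φ = -0.467545, cos φ = 0.883969, sin λ = -0.964558, cos λ = 0.263872.
ΔE = −sin λ·ΔX + cos λ·ΔY = −(-0.964558)·(422.2) + (0.263872)·(-92.1) = 382.93 m.

ΔE = 383 m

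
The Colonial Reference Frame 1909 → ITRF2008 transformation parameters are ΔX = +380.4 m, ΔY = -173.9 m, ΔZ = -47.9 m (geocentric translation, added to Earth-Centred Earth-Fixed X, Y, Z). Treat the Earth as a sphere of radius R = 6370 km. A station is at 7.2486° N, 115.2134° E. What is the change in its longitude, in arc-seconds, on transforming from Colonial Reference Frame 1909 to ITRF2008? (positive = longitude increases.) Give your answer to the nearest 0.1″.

Δλ = -8.8″

sin φ = 0.126175, cos φ = 0.992008, sin λ = 0.904727, cos λ = -0.425991.
East component: ΔE = −sin λ·ΔX + cos λ·ΔY = −(0.904727)(380.4) + (-0.425991)(-173.9) = -270.08 m.
1° of latitude spans πR/180 = 111177 m; at latitude φ, 1° of longitude spans that × cos φ = 110288.9 m, so Δλ = -270.08 / 110288.9 × 3600 = -8.816″.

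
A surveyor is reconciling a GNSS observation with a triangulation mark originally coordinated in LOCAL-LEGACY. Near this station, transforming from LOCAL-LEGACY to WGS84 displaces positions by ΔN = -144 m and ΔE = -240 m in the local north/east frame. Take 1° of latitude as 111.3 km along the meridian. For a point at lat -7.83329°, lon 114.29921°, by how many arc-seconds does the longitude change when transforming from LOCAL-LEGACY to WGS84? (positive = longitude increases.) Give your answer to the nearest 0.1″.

Δλ = -7.8″

At latitude -7.83329°, cos φ = 0.990669.
1° of longitude at this latitude = 111.3 × cos φ = 110.26 km, so Δλ = -240.0 / 110261.4 = -0.0021766° = -7.836″.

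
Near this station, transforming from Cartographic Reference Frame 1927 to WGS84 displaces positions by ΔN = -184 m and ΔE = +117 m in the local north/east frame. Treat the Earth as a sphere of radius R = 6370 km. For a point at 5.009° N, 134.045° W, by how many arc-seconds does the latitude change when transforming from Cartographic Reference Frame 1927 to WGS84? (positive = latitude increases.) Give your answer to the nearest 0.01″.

On a sphere of radius R, 1 rad of latitude = R, so Δφ = ΔN / R = -184.0 / 6370000 = -2.8885e-05 rad = -5.958″.

Δφ = -5.96″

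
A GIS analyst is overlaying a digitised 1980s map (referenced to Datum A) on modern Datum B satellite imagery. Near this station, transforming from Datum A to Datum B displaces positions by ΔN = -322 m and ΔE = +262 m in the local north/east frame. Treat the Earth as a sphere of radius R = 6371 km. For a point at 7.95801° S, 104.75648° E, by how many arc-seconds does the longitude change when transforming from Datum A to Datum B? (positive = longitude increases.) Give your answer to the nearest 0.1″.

Δλ = 8.6″

At latitude -7.95801°, cos φ = 0.990370.
One radian of longitude at latitude φ spans R cos φ, so Δλ = ΔE / (R cos φ) = 262.0 / (6371000 × 0.990370) = 4.1524e-05 rad = 8.565″.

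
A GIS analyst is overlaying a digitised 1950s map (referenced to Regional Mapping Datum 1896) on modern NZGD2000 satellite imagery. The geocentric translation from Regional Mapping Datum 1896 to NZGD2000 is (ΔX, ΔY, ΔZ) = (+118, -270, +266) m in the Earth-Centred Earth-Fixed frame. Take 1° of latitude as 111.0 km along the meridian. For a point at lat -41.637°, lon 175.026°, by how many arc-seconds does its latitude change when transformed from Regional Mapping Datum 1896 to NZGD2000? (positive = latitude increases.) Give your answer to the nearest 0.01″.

sin φ = -0.664409, cos φ = 0.747369, sin λ = 0.086704, cos λ = -0.996234.
North component: ΔN = −sin φ cos λ·ΔX − sin φ sin λ·ΔY + cos φ·ΔZ = −(-0.664409)(-0.996234)(118) − (-0.664409)(0.086704)(-270) + (0.747369)(266) = 105.14 m.
1° of latitude spans 111000 m, so Δφ = 105.14 / 111000 × 3600 = 3.410″.

Δφ = 3.41″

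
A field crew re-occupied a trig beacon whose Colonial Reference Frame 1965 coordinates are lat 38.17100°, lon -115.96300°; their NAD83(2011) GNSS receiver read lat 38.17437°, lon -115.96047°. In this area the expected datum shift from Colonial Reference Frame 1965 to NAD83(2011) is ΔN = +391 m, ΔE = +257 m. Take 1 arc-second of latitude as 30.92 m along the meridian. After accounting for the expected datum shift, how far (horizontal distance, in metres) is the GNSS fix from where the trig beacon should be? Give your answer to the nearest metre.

Observed coordinate differences: Δφ = +0.00337°, Δλ = +0.00253°.
Converting to metres (1° lat = 111312 m, cos φ = 0.786170): observed ΔN = 375.1 m, observed ΔE = 221.4 m.
Subtracting the expected shift leaves a residual of 375.1 − (391) = -15.9 m north and 221.4 − (257) = -35.6 m east.
Residual distance = √((-15.9)² + (-35.6)²) = 39.0 m.

39 m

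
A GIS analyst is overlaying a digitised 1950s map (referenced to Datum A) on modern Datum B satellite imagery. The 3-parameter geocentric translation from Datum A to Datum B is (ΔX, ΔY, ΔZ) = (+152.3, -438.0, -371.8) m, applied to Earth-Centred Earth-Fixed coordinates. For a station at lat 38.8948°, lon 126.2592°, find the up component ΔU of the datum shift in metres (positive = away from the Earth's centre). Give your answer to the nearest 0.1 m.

ΔU = -578.4 m

At φ = 38.8948°, λ = 126.2592°: sin φ = 0.627892, cos φ = 0.778300, sin λ = 0.806350, cos λ = -0.591439.
ΔU = cos φ cos λ·ΔX + cos φ sin λ·ΔY + sin φ·ΔZ = (0.778300)(-0.591439)(152.3) + (0.778300)(0.806350)(-438.0) + (0.627892)(-371.8) = -578.44 m.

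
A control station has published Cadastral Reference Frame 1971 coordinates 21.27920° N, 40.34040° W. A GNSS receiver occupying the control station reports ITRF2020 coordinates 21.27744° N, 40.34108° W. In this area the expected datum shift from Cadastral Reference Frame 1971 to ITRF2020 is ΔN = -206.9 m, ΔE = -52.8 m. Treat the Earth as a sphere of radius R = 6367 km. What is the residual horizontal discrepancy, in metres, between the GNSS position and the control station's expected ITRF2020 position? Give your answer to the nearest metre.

Observed coordinate differences: Δφ = -0.00176°, Δλ = -0.00068°.
Converting to metres (1° lat = 111125 m, cos φ = 0.931823): observed ΔN = -195.6 m, observed ΔE = -70.4 m.
Subtracting the expected shift leaves a residual of -195.6 − (-206.9) = 11.3 m north and -70.4 − (-52.8) = -17.6 m east.
Residual distance = √(11.3² + (-17.6)²) = 20.9 m.

21 m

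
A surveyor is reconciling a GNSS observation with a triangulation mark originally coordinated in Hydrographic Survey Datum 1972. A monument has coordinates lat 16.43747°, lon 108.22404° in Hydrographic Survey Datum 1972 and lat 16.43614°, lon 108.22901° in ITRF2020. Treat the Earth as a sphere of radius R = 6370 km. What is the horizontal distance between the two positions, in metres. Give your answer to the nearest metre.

550 m

Δφ = 16.43614° − 16.43747° = -0.00133°; Δλ = 108.22901° − 108.22404° = +0.00497°.
1° along a meridian = πR/180 = 111177 m.
ΔN = Δφ × 111177 = -147.9 m; ΔE = Δλ × 111177 × cos(16.43747°) = +0.00497 × 111177 × 0.959129 = 530.0 m.
Distance = √(ΔE² + ΔN²) = √(530.0² + (-147.9)²) = 550.2 m.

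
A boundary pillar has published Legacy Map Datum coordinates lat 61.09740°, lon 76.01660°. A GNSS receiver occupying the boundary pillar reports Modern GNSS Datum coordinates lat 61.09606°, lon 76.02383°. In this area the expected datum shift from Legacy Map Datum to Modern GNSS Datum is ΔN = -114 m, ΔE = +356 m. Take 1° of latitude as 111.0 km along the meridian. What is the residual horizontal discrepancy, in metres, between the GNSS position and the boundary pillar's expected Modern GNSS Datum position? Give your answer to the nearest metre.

47 m

Observed coordinate differences: Δφ = -0.00134°, Δλ = +0.00723°.
Converting to metres (1° lat = 111000 m, cos φ = 0.483322): observed ΔN = -148.7 m, observed ΔE = 387.9 m.
Subtracting the expected shift leaves a residual of -148.7 − (-114) = -34.7 m north and 387.9 − (356) = 31.9 m east.
Residual distance = √((-34.7)² + 31.9²) = 47.2 m.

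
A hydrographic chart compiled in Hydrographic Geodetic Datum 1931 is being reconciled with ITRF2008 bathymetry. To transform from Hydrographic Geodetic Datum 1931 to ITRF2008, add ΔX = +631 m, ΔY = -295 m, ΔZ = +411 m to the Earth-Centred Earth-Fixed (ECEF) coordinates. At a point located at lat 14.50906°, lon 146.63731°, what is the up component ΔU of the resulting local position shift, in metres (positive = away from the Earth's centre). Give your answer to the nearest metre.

At φ = 14.50906°, λ = 146.63731°: sin φ = 0.250533, cos φ = 0.968108, sin λ = 0.549937, cos λ = -0.835206.
ΔU = cos φ cos λ·ΔX + cos φ sin λ·ΔY + sin φ·ΔZ = (0.968108)(-0.835206)(631) + (0.968108)(0.549937)(-295) + (0.250533)(411) = -564.30 m.

ΔU = -564 m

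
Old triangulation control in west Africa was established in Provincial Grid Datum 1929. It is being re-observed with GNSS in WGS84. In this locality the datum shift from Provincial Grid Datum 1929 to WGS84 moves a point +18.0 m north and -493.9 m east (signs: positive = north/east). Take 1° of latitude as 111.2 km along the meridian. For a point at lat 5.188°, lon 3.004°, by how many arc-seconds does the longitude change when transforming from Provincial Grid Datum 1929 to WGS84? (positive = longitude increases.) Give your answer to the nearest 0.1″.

Δλ = -16.1″

At latitude 5.188°, cos φ = 0.995903.
1° of longitude at this latitude = 111.2 × cos φ = 110.74 km, so Δλ = -493.9 / 110744.5 = -0.0044598° = -16.055″.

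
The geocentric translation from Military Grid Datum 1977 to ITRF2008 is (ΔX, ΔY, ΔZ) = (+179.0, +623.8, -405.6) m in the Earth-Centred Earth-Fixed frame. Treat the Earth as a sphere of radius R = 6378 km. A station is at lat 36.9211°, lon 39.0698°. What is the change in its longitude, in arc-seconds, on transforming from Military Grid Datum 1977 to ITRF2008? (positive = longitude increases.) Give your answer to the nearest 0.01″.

sin φ = 0.600715, cos φ = 0.799463, sin λ = 0.630267, cos λ = 0.776379.
East component: ΔE = −sin λ·ΔX + cos λ·ΔY = −(0.630267)(179.0) + (0.776379)(623.8) = 371.49 m.
1° of latitude spans πR/180 = 111317 m; at latitude φ, 1° of longitude spans that × cos φ = 88994.0 m, so Δλ = 371.49 / 88994.0 × 3600 = 15.027″.

Δλ = 15.03″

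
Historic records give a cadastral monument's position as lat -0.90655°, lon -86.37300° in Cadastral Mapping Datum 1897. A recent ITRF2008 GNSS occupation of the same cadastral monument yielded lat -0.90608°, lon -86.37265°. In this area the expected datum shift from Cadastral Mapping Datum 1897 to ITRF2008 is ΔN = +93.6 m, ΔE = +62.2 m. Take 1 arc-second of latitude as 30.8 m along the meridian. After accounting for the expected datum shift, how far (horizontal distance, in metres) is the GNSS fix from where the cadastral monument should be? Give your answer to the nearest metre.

Observed coordinate differences: Δφ = +0.00047°, Δλ = +0.00035°.
Converting to metres (1° lat = 110880 m, cos φ = 0.999875): observed ΔN = 52.1 m, observed ΔE = 38.8 m.
Subtracting the expected shift leaves a residual of 52.1 − (93.6) = -41.5 m north and 38.8 − (62.2) = -23.4 m east.
Residual distance = √((-41.5)² + (-23.4)²) = 47.6 m.

48 m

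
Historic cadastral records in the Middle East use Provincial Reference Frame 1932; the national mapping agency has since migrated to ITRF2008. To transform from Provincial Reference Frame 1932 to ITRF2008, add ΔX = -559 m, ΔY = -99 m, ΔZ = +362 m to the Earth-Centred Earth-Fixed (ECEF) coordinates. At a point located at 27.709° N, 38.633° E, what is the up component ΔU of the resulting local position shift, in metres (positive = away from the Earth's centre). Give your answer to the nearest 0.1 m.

The local up (radial) axis is (cos φ cos λ, cos φ sin λ, sin φ), giving ΔU = -386.592 − 54.720 + 168.323 = -272.99 m.

ΔU = -273.0 m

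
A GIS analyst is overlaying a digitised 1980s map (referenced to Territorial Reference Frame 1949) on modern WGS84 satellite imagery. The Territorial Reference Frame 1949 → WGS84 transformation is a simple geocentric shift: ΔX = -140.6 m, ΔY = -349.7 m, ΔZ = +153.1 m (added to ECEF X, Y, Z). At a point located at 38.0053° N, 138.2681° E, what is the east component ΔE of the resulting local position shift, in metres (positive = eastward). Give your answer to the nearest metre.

At φ = 38.0053°, λ = 138.2681°: sin φ = 0.615734, cos φ = 0.787954, sin λ = 0.665646, cos λ = -0.746268.
ΔE = −sin λ·ΔX + cos λ·ΔY = −(0.665646)·(-140.6) + (-0.746268)·(-349.7) = 354.56 m.

ΔE = 355 m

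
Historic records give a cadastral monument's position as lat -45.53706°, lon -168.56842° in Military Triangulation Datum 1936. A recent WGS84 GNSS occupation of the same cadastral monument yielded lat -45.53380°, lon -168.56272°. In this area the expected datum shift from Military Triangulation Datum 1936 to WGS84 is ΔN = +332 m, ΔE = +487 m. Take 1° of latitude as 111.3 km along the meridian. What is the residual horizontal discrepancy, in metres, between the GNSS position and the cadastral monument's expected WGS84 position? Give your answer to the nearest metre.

Observed coordinate differences: Δφ = +0.00326°, Δλ = +0.00570°.
Converting to metres (1° lat = 111300 m, cos φ = 0.700448): observed ΔN = 362.8 m, observed ΔE = 444.4 m.
Subtracting the expected shift leaves a residual of 362.8 − (332) = 30.8 m north and 444.4 − (487) = -42.6 m east.
Residual distance = √(30.8² + (-42.6)²) = 52.6 m.

53 m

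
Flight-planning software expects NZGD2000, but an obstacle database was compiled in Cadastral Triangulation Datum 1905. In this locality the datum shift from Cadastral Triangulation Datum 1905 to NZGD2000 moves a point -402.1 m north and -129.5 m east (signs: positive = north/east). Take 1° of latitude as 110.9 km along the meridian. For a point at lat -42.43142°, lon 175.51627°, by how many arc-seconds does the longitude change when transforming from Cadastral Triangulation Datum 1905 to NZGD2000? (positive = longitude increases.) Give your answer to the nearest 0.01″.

At latitude -42.43142°, cos φ = 0.738085.
1° of longitude at this latitude = 110.9 × cos φ = 81.85 km, so Δλ = -129.5 / 81853.7 = -0.0015821° = -5.696″.

Δλ = -5.70″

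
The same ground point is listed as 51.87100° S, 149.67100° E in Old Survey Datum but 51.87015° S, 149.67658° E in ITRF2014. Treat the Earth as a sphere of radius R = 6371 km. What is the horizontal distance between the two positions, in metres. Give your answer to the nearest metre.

Δφ = -51.87015° − -51.87100° = +0.00085°; Δλ = 149.67658° − 149.67100° = +0.00558°.
1° along a meridian = πR/180 = 111195 m.
ΔN = Δφ × 111195 = 94.5 m; ΔE = Δλ × 111195 × cos(-51.87100°) = +0.00558 × 111195 × 0.617434 = 383.1 m.
Distance = √(ΔE² + ΔN²) = √(383.1² + 94.5²) = 394.6 m.

395 m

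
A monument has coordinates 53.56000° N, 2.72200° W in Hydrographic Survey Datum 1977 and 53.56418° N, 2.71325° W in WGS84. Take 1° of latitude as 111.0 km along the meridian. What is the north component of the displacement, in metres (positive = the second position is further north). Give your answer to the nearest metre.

Δφ = 53.56418° − 53.56000° = +0.00418°; Δλ = -2.71325° − -2.72200° = +0.00875°.
ΔN = Δφ × 111000 = 464.0 m; ΔE = Δλ × 111000 × cos(53.56000°) = +0.00875 × 111000 × 0.593981 = 576.9 m.

ΔN = 464 m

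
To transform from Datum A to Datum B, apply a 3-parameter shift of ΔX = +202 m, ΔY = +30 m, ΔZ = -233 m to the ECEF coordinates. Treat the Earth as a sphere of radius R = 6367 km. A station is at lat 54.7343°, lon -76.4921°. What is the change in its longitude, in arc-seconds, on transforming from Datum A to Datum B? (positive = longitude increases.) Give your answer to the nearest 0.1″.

sin φ = 0.816483, cos φ = 0.577369, sin λ = -0.972338, cos λ = 0.233579.
East component: ΔE = −sin λ·ΔX + cos λ·ΔY = −(-0.972338)(202) + (0.233579)(30) = 203.42 m.
1° of latitude spans πR/180 = 111125 m; at latitude φ, 1° of longitude spans that × cos φ = 64160.2 m, so Δλ = 203.42 / 64160.2 × 3600 = 11.414″.

Δλ = 11.4″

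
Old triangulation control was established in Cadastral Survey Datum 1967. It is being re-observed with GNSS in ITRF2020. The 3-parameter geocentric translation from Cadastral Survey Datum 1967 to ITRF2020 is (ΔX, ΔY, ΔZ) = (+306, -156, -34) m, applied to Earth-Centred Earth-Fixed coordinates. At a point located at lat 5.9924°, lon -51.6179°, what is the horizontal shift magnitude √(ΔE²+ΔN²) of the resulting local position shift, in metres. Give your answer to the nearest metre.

At φ = 5.9924°, λ = -51.6179°: sin φ = 0.104397, cos φ = 0.994536, sin λ = -0.783887, cos λ = 0.620903.
ΔE = −sin λ·ΔX + cos λ·ΔY = −(-0.783887)·(306) + (0.620903)·(-156) = 143.01 m.
ΔN = −sin φ cos λ·ΔX − sin φ sin λ·ΔY + cos φ·ΔZ = −(0.104397)(0.620903)(306) − (0.104397)(-0.783887)(-156) + (0.994536)(-34) = -66.42 m.
Horizontal magnitude = √(ΔE² + ΔN²) = √(143.01² + (-66.42)²) = 157.68 m.

158 m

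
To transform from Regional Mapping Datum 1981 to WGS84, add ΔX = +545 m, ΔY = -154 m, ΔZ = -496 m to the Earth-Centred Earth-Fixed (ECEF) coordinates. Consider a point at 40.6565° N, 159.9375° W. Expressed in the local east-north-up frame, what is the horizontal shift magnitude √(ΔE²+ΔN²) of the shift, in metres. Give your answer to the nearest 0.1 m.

340.5 m

At φ = 40.6565°, λ = -159.9375°: sin φ = 0.651523, cos φ = 0.758629, sin λ = -0.343045, cos λ = -0.939319.
ΔE = −sin λ·ΔX + cos λ·ΔY = −(-0.343045)·(545) + (-0.939319)·(-154) = 331.61 m.
ΔN = −sin φ cos λ·ΔX − sin φ sin λ·ΔY + cos φ·ΔZ = −(0.651523)(-0.939319)(545) − (0.651523)(-0.343045)(-154) + (0.758629)(-496) = -77.17 m.
Horizontal magnitude = √(ΔE² + ΔN²) = √(331.61² + (-77.17)²) = 340.47 m.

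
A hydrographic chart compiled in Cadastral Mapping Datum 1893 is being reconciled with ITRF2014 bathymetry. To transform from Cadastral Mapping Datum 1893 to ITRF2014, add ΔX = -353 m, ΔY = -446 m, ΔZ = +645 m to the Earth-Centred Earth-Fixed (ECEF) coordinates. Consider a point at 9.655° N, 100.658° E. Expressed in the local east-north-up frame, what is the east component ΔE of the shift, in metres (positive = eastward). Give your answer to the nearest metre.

At φ = 9.655°, λ = 100.658°: sin φ = 0.167715, cos φ = 0.985835, sin λ = 0.982749, cos λ = -0.184946.
ΔE = −sin λ·ΔX + cos λ·ΔY = −(0.982749)·(-353) + (-0.184946)·(-446) = 429.40 m.

ΔE = 429 m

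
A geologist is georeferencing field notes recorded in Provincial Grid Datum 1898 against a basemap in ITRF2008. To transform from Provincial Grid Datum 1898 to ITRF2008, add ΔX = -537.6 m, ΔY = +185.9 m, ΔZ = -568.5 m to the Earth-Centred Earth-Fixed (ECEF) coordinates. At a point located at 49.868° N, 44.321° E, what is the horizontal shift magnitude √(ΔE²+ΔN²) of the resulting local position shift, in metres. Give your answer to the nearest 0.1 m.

536.8 m

The local east axis at (φ, λ) is (−sin λ, cos λ, 0), so ΔE = −sin(44.321°)·(-537.6) + cos(44.321°)·185.9 = 508.61 m.
The local north axis is (−sin φ cos λ, −sin φ sin λ, cos φ), giving ΔN = 294.065 − 99.304 − 366.427 = -171.67 m.
Horizontal magnitude = √(ΔE² + ΔN²) = √(508.61² + (-171.67)²) = 536.80 m.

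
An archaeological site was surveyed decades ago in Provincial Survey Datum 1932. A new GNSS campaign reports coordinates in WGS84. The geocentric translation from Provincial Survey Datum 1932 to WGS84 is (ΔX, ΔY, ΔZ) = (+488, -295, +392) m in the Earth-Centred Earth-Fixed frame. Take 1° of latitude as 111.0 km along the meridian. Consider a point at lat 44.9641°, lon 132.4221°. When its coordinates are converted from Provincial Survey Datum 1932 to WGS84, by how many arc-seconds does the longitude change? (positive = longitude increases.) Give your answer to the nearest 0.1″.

sin φ = 0.706664, cos φ = 0.707550, sin λ = 0.738195, cos λ = -0.674587.
East component: ΔE = −sin λ·ΔX + cos λ·ΔY = −(0.738195)(488) + (-0.674587)(-295) = -161.24 m.
1° of latitude spans 111000 m; at latitude φ, 1° of longitude spans that × cos φ = 78538.0 m, so Δλ = -161.24 / 78538.0 × 3600 = -7.391″.

Δλ = -7.4″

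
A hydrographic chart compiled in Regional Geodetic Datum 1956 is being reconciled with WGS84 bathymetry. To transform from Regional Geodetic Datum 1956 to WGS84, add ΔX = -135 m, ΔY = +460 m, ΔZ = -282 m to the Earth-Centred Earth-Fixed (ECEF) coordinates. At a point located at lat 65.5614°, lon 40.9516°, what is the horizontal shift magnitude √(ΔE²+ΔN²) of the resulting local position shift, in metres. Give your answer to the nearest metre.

The local east axis at (φ, λ) is (−sin λ, cos λ, 0), so ΔE = −sin(40.9516°)·(-135) + cos(40.9516°)·460 = 435.90 m.
The local north axis is (−sin φ cos λ, −sin φ sin λ, cos φ), giving ΔN = 92.825 − 274.481 − 116.668 = -298.32 m.
Horizontal magnitude = √(ΔE² + ΔN²) = √(435.90² + (-298.32)²) = 528.21 m.

528 m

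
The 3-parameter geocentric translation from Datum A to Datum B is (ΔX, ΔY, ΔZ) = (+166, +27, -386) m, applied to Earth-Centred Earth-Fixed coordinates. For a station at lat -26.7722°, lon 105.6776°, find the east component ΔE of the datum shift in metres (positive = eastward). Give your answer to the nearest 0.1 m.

ΔE = -167.1 m

At φ = -26.7722°, λ = 105.6776°: sin φ = -0.450444, cos φ = 0.892804, sin λ = 0.962797, cos λ = -0.270224.
ΔE = −sin λ·ΔX + cos λ·ΔY = −(0.962797)·(166) + (-0.270224)·(27) = -167.12 m.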